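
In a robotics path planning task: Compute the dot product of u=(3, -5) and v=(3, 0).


u . v = u_x*v_x + u_y*v_y = 3*3 + (-5)*0
= 9 + 0 = 9

9


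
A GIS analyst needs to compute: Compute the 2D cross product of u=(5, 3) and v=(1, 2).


u x v = u_x*v_y - u_y*v_x = 5*2 - 3*1
= 10 - 3 = 7

7


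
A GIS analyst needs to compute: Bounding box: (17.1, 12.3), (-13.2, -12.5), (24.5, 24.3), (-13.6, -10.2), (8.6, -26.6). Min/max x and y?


x range: [-13.6, 24.5]
y range: [-26.6, 24.3]
Bounding box: (-13.6,-26.6) to (24.5,24.3)

(-13.6,-26.6) to (24.5,24.3)


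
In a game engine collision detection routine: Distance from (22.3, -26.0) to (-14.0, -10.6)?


dx=-36.3, dy=15.4
d^2 = (-36.3)^2 + 15.4^2 = 1554.85
d = sqrt(1554.85) = 39.4316

39.4316


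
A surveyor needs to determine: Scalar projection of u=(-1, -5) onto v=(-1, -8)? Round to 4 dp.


u.v = 41, |v| = sqrt(65) = 8.0623
Scalar projection = u.v / |v| = 41 / sqrt(65) = 5.0854

5.0854


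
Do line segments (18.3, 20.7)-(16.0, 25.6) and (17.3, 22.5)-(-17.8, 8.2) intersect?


Cross products: d1=77.48, d2=-127.4, d3=0.76, d4=205.64
d1*d2 < 0 and d3*d4 < 0? no

No, they don't intersect


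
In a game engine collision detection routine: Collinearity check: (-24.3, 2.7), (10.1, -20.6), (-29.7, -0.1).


Cross product: (10.1-(-24.3))*((-0.1)-2.7) - ((-20.6)-2.7)*((-29.7)-(-24.3))
= -222.14

No, not collinear


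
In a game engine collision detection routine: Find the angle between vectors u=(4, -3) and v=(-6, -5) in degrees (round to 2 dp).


u.v = -9, |u| = sqrt(25) = 5, |v| = sqrt(61) = 7.8102
cos(theta) = u.v/(|u||v|) = -9/sqrt(1525) = -0.230466
theta = acos(-0.230466) = 103.32 degrees

103.32 degrees


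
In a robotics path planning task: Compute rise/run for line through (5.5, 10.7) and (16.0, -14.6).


slope = (y2-y1)/(x2-x1) = ((-14.6)-10.7)/(16-5.5) = (-25.3)/10.5 = -2.4095

-2.4095


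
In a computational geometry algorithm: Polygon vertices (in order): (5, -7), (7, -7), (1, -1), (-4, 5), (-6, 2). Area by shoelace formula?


Shoelace sum: (5*(-7) - 7*(-7)) + (7*(-1) - 1*(-7)) + (1*5 - (-4)*(-1)) + ((-4)*2 - (-6)*5) + ((-6)*(-7) - 5*2)
= 69
Area = |69|/2 = 34.5

34.5


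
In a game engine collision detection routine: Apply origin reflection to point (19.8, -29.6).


Reflection over origin: (x,y) -> (-x,-y)
(19.8, -29.6) -> (-19.8, 29.6)

(-19.8, 29.6)


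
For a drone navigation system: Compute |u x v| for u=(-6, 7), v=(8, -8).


|u x v| = |(-6)*(-8) - 7*8|
= |48 - 56| = 8

8


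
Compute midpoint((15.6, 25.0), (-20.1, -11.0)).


M = ((15.6+(-20.1))/2, (25+(-11))/2)
= (-2.25, 7)

(-2.25, 7)


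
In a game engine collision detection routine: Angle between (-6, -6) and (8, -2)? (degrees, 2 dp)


u.v = -36, |u| = sqrt(72) = 8.4853, |v| = sqrt(68) = 8.2462
cos(theta) = u.v/(|u||v|) = -36/sqrt(4896) = -0.514496
theta = acos(-0.514496) = 120.96 degrees

120.96 degrees


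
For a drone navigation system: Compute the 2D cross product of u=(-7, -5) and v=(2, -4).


u x v = u_x*v_y - u_y*v_x = (-7)*(-4) - (-5)*2
= 28 - (-10) = 38

38


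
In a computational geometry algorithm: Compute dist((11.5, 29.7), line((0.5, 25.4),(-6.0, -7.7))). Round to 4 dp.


|cross product| = 336.15
|line direction| = sqrt(1137.86) = 33.7322
Distance = 336.15/sqrt(1137.86) = 9.9653

9.9653


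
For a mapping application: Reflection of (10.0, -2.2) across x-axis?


Reflection over x-axis: (x,y) -> (x,-y)
(10, -2.2) -> (10, 2.2)

(10, 2.2)


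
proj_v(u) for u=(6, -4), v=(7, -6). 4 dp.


u.v = 66, |v| = sqrt(85) = 9.2195
Scalar projection = u.v / |v| = 66 / sqrt(85) = 7.1587

7.1587


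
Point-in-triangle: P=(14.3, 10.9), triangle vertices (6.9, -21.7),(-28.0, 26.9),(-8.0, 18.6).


Cross products: AB x AP = -1497.38, BC x BP = 31.09, CA x CP = 783.96
All same sign? no

No, outside


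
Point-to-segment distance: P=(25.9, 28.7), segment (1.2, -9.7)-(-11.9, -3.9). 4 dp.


Project P onto AB: t = 0 (clamped to [0,1])
Closest point on segment: (1.2, -9.7)
Distance: 45.658

45.658


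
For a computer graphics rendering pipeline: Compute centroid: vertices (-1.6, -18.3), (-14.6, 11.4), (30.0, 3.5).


Centroid = ((x_A+x_B+x_C)/3, (y_A+y_B+y_C)/3)
= (((-1.6)+(-14.6)+30)/3, ((-18.3)+11.4+3.5)/3)
= (4.6, -1.1333)

(4.6, -1.1333)


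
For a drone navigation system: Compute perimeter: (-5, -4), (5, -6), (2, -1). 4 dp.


Sides: (-5, -4)->(5, -6): sqrt(104) = 10.198039, (5, -6)->(2, -1): sqrt(34) = 5.830952, (2, -1)->(-5, -4): sqrt(58) = 7.615773
Sum = 23.644764
Perimeter = 23.6448

23.6448


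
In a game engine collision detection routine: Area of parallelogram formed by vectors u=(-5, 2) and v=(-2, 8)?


|u x v| = |(-5)*8 - 2*(-2)|
= |(-40) - (-4)| = 36

36


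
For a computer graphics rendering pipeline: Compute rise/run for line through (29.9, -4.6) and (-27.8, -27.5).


slope = (y2-y1)/(x2-x1) = ((-27.5)-(-4.6))/((-27.8)-29.9) = (-22.9)/(-57.7) = 0.3969

0.3969


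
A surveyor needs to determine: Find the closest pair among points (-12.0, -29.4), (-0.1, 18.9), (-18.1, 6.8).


d(P0,P1) = 49.7443, d(P0,P2) = 36.7104, d(P1,P2) = 21.6889
Closest: P1 and P2

Closest pair: (-0.1, 18.9) and (-18.1, 6.8), distance = 21.6889


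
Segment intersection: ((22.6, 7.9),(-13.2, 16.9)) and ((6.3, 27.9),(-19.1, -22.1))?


Cross products: d1=1323, d2=-695.6, d3=-569.3, d4=1449.3
d1*d2 < 0 and d3*d4 < 0? yes

Yes, they intersect


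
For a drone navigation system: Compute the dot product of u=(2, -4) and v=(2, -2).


u . v = u_x*v_x + u_y*v_y = 2*2 + (-4)*(-2)
= 4 + 8 = 12

12


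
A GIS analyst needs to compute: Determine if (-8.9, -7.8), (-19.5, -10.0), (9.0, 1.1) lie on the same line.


Cross product: ((-19.5)-(-8.9))*(1.1-(-7.8)) - ((-10)-(-7.8))*(9-(-8.9))
= -54.96

No, not collinear


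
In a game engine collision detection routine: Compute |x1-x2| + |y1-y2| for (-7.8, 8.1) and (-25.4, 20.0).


|(-7.8)-(-25.4)| + |8.1-20| = 17.6 + 11.9 = 29.5

29.5


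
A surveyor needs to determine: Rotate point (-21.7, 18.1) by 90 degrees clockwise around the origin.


90° CW: (x,y) -> (y, -x)
(-21.7,18.1) -> (18.1, 21.7)

(18.1, 21.7)


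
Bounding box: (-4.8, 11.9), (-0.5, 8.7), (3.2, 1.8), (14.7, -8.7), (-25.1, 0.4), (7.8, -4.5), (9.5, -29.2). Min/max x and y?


x range: [-25.1, 14.7]
y range: [-29.2, 11.9]
Bounding box: (-25.1,-29.2) to (14.7,11.9)

(-25.1,-29.2) to (14.7,11.9)


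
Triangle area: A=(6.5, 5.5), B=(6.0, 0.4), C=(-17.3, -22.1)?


Area = |x_A(y_B-y_C) + x_B(y_C-y_A) + x_C(y_A-y_B)|/2
= |146.25 + (-165.6) + (-88.23)|/2
= 107.58/2 = 53.79

53.79


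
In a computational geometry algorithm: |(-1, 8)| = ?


|u| = sqrt((-1)^2 + 8^2) = sqrt(65) = 8.0623

8.0623


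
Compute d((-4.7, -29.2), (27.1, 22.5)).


dx=31.8, dy=51.7
d^2 = 31.8^2 + 51.7^2 = 3684.13
d = sqrt(3684.13) = 60.697

60.697


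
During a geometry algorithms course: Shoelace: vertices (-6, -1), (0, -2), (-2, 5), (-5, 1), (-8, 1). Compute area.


Shoelace sum: ((-6)*(-2) - 0*(-1)) + (0*5 - (-2)*(-2)) + ((-2)*1 - (-5)*5) + ((-5)*1 - (-8)*1) + ((-8)*(-1) - (-6)*1)
= 48
Area = |48|/2 = 24

24


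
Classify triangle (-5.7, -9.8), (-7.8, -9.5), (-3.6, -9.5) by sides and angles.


Side lengths squared: AB^2=4.5, BC^2=17.64, CA^2=4.5
Sorted: [4.5, 4.5, 17.64]
By sides: Isosceles, By angles: Obtuse

Isosceles, Obtuse


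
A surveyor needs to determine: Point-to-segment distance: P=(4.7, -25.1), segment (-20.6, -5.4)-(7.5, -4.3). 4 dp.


Project P onto AB: t = 0.8716 (clamped to [0,1])
Closest point on segment: (3.8913, -4.4413)
Distance: 20.6746

20.6746


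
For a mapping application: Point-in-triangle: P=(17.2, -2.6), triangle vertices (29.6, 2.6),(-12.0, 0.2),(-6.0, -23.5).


Cross products: AB x AP = 186.56, BC x BP = 675.24, CA x CP = 138.52
All same sign? yes

Yes, inside


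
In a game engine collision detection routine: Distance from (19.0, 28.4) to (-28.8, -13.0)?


dx=-47.8, dy=-41.4
d^2 = (-47.8)^2 + (-41.4)^2 = 3998.8
d = sqrt(3998.8) = 63.2361

63.2361


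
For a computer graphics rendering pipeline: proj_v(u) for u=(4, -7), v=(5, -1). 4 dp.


u.v = 27, |v| = sqrt(26) = 5.099
Scalar projection = u.v / |v| = 27 / sqrt(26) = 5.2951

5.2951


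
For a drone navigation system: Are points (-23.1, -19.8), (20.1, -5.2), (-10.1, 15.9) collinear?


Cross product: (20.1-(-23.1))*(15.9-(-19.8)) - ((-5.2)-(-19.8))*((-10.1)-(-23.1))
= 1352.44

No, not collinear


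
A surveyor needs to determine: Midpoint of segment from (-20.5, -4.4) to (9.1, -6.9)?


M = (((-20.5)+9.1)/2, ((-4.4)+(-6.9))/2)
= (-5.7, -5.65)

(-5.7, -5.65)


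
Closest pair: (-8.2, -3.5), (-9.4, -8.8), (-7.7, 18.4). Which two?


d(P0,P1) = 5.4342, d(P0,P2) = 21.9057, d(P1,P2) = 27.2531
Closest: P0 and P1

Closest pair: (-8.2, -3.5) and (-9.4, -8.8), distance = 5.4342


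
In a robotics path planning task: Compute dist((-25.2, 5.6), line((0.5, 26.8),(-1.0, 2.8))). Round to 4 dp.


|cross product| = 585
|line direction| = sqrt(578.25) = 24.0468
Distance = 585/sqrt(578.25) = 24.3275

24.3275


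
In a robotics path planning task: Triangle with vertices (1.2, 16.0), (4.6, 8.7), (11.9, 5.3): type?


Side lengths squared: AB^2=64.85, BC^2=64.85, CA^2=228.98
Sorted: [64.85, 64.85, 228.98]
By sides: Isosceles, By angles: Obtuse

Isosceles, Obtuse


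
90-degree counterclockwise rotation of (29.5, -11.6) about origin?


90° CCW: (x,y) -> (-y, x)
(29.5,-11.6) -> (11.6, 29.5)

(11.6, 29.5)


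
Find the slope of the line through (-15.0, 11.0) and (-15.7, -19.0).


slope = (y2-y1)/(x2-x1) = ((-19)-11)/((-15.7)-(-15)) = (-30)/(-0.7) = 42.8571

42.8571


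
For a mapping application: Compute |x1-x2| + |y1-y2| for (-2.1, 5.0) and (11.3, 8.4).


|(-2.1)-11.3| + |5-8.4| = 13.4 + 3.4 = 16.8

16.8


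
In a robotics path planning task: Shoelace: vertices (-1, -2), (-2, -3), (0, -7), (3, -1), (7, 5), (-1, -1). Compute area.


Shoelace sum: ((-1)*(-3) - (-2)*(-2)) + ((-2)*(-7) - 0*(-3)) + (0*(-1) - 3*(-7)) + (3*5 - 7*(-1)) + (7*(-1) - (-1)*5) + ((-1)*(-2) - (-1)*(-1))
= 55
Area = |55|/2 = 27.5

27.5


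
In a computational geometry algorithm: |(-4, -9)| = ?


|u| = sqrt((-4)^2 + (-9)^2) = sqrt(97) = 9.8489

9.8489


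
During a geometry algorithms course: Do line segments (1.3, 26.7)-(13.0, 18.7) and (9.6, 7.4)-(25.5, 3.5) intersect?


Cross products: d1=274.5, d2=192.93, d3=-159.41, d4=-77.84
d1*d2 < 0 and d3*d4 < 0? no

No, they don't intersect


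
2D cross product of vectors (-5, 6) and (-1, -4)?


u x v = u_x*v_y - u_y*v_x = (-5)*(-4) - 6*(-1)
= 20 - (-6) = 26

26


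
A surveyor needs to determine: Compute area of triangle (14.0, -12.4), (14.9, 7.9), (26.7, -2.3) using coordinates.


Area = |x_A(y_B-y_C) + x_B(y_C-y_A) + x_C(y_A-y_B)|/2
= |142.8 + 150.49 + (-542.01)|/2
= 248.72/2 = 124.36

124.36


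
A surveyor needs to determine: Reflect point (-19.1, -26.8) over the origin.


Reflection over origin: (x,y) -> (-x,-y)
(-19.1, -26.8) -> (19.1, 26.8)

(19.1, 26.8)


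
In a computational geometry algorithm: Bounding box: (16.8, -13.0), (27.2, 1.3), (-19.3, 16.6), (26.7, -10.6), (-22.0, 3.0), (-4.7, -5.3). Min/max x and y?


x range: [-22, 27.2]
y range: [-13, 16.6]
Bounding box: (-22,-13) to (27.2,16.6)

(-22,-13) to (27.2,16.6)


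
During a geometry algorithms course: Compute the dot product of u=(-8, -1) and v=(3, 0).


u . v = u_x*v_x + u_y*v_y = (-8)*3 + (-1)*0
= (-24) + 0 = -24

-24


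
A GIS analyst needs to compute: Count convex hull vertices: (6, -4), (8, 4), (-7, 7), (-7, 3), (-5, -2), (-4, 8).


Convex hull vertices (CCW): (-7, 3), (-5, -2), (6, -4), (8, 4), (-4, 8), (-7, 7)
Count = 6

6


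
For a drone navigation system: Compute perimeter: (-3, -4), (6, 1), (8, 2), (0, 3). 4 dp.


Sides: (-3, -4)->(6, 1): sqrt(106) = 10.29563, (6, 1)->(8, 2): sqrt(5) = 2.236068, (8, 2)->(0, 3): sqrt(65) = 8.062258, (0, 3)->(-3, -4): sqrt(58) = 7.615773
Sum = 28.209729
Perimeter = 28.2097

28.2097


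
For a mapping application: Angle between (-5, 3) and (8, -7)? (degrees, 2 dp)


u.v = -61, |u| = sqrt(34) = 5.831, |v| = sqrt(113) = 10.6301
cos(theta) = u.v/(|u||v|) = -61/sqrt(3842) = -0.984127
theta = acos(-0.984127) = 169.78 degrees

169.78 degrees


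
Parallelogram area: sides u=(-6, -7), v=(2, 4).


|u x v| = |(-6)*4 - (-7)*2|
= |(-24) - (-14)| = 10

10


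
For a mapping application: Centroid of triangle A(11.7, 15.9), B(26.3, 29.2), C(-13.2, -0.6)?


Centroid = ((x_A+x_B+x_C)/3, (y_A+y_B+y_C)/3)
= ((11.7+26.3+(-13.2))/3, (15.9+29.2+(-0.6))/3)
= (8.2667, 14.8333)

(8.2667, 14.8333)


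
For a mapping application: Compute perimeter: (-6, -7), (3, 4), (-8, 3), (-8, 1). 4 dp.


Sides: (-6, -7)->(3, 4): sqrt(202) = 14.21267, (3, 4)->(-8, 3): sqrt(122) = 11.045361, (-8, 3)->(-8, 1): sqrt(4) = 2, (-8, 1)->(-6, -7): sqrt(68) = 8.246211
Sum = 35.504242
Perimeter = 35.5042

35.5042


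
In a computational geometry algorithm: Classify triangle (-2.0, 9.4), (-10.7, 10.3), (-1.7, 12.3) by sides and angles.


Side lengths squared: AB^2=76.5, BC^2=85, CA^2=8.5
Sorted: [8.5, 76.5, 85]
By sides: Scalene, By angles: Right

Scalene, Right


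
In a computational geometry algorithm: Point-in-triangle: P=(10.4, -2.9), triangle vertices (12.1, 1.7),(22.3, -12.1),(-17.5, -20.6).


Cross products: AB x AP = -70.38, BC x BP = -467.31, CA x CP = -98.25
All same sign? yes

Yes, inside


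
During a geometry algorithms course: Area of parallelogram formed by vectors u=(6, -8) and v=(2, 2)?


|u x v| = |6*2 - (-8)*2|
= |12 - (-16)| = 28

28


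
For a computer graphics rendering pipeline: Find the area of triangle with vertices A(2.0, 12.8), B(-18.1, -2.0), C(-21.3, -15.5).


Area = |x_A(y_B-y_C) + x_B(y_C-y_A) + x_C(y_A-y_B)|/2
= |27 + 512.23 + (-315.24)|/2
= 223.99/2 = 111.995

111.995


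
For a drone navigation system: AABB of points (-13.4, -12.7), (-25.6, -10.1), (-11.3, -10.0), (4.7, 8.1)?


x range: [-25.6, 4.7]
y range: [-12.7, 8.1]
Bounding box: (-25.6,-12.7) to (4.7,8.1)

(-25.6,-12.7) to (4.7,8.1)


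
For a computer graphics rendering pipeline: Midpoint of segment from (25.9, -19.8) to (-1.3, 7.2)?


M = ((25.9+(-1.3))/2, ((-19.8)+7.2)/2)
= (12.3, -6.3)

(12.3, -6.3)


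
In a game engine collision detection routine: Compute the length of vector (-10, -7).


|u| = sqrt((-10)^2 + (-7)^2) = sqrt(149) = 12.2066

12.2066


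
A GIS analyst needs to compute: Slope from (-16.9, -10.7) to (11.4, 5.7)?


slope = (y2-y1)/(x2-x1) = (5.7-(-10.7))/(11.4-(-16.9)) = 16.4/28.3 = 0.5795

0.5795


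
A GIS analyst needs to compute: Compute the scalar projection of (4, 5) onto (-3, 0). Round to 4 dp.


u.v = -12, |v| = sqrt(9) = 3
Scalar projection = u.v / |v| = -12 / sqrt(9) = -4

-4


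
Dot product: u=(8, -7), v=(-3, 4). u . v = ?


u . v = u_x*v_x + u_y*v_y = 8*(-3) + (-7)*4
= (-24) + (-28) = -52

-52


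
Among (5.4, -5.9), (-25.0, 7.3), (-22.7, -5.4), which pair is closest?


d(P0,P1) = 33.1421, d(P0,P2) = 28.1044, d(P1,P2) = 12.9066
Closest: P1 and P2

Closest pair: (-25.0, 7.3) and (-22.7, -5.4), distance = 12.9066


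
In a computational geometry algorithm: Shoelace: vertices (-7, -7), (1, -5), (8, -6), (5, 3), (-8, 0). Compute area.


Shoelace sum: ((-7)*(-5) - 1*(-7)) + (1*(-6) - 8*(-5)) + (8*3 - 5*(-6)) + (5*0 - (-8)*3) + ((-8)*(-7) - (-7)*0)
= 210
Area = |210|/2 = 105

105


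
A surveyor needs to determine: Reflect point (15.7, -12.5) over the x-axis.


Reflection over x-axis: (x,y) -> (x,-y)
(15.7, -12.5) -> (15.7, 12.5)

(15.7, 12.5)


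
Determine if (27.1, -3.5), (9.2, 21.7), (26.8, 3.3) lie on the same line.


Cross product: (9.2-27.1)*(3.3-(-3.5)) - (21.7-(-3.5))*(26.8-27.1)
= -114.16

No, not collinear


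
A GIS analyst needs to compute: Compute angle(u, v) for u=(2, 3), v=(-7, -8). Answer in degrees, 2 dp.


u.v = -38, |u| = sqrt(13) = 3.6056, |v| = sqrt(113) = 10.6301
cos(theta) = u.v/(|u||v|) = -38/sqrt(1469) = -0.991454
theta = acos(-0.991454) = 172.5 degrees

172.5 degrees


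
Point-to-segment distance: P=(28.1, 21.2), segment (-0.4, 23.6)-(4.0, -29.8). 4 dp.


Project P onto AB: t = 0.0883 (clamped to [0,1])
Closest point on segment: (-0.0114, 18.8837)
Distance: 28.2067

28.2067


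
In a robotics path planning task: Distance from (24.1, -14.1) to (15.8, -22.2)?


dx=-8.3, dy=-8.1
d^2 = (-8.3)^2 + (-8.1)^2 = 134.5
d = sqrt(134.5) = 11.5974

11.5974


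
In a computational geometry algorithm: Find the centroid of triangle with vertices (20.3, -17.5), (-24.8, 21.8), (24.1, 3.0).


Centroid = ((x_A+x_B+x_C)/3, (y_A+y_B+y_C)/3)
= ((20.3+(-24.8)+24.1)/3, ((-17.5)+21.8+3)/3)
= (6.5333, 2.4333)

(6.5333, 2.4333)


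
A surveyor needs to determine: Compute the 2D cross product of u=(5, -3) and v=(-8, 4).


u x v = u_x*v_y - u_y*v_x = 5*4 - (-3)*(-8)
= 20 - 24 = -4

-4


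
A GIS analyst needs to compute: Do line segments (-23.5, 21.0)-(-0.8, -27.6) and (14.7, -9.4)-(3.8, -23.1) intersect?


Cross products: d1=-854.7, d2=-13.97, d3=1166.44, d4=325.71
d1*d2 < 0 and d3*d4 < 0? no

No, they don't intersect


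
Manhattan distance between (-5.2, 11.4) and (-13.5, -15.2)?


|(-5.2)-(-13.5)| + |11.4-(-15.2)| = 8.3 + 26.6 = 34.9

34.9


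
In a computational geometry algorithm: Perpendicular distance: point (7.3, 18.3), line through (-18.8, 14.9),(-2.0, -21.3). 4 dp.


|cross product| = 1001.94
|line direction| = sqrt(1592.68) = 39.9084
Distance = 1001.94/sqrt(1592.68) = 25.106

25.106


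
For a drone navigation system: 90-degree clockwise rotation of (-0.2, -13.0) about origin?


90° CW: (x,y) -> (y, -x)
(-0.2,-13) -> (-13, 0.2)

(-13, 0.2)


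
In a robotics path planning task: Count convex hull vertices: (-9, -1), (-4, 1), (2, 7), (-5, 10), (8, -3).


Convex hull vertices (CCW): (-9, -1), (8, -3), (2, 7), (-5, 10)
Count = 4

4


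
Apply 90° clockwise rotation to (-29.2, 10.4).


90° CW: (x,y) -> (y, -x)
(-29.2,10.4) -> (10.4, 29.2)

(10.4, 29.2)


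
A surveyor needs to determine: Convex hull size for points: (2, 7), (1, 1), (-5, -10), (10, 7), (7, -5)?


Convex hull vertices (CCW): (-5, -10), (7, -5), (10, 7), (2, 7)
Count = 4

4


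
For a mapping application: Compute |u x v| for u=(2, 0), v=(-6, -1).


|u x v| = |2*(-1) - 0*(-6)|
= |(-2) - 0| = 2

2


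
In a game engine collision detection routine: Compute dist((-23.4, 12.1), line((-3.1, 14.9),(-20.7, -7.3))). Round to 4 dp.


|cross product| = 401.38
|line direction| = sqrt(802.6) = 28.3302
Distance = 401.38/sqrt(802.6) = 14.1679

14.1679


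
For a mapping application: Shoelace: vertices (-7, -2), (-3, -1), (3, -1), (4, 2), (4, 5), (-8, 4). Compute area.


Shoelace sum: ((-7)*(-1) - (-3)*(-2)) + ((-3)*(-1) - 3*(-1)) + (3*2 - 4*(-1)) + (4*5 - 4*2) + (4*4 - (-8)*5) + ((-8)*(-2) - (-7)*4)
= 129
Area = |129|/2 = 64.5

64.5


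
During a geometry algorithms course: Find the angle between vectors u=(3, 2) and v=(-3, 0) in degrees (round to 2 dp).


u.v = -9, |u| = sqrt(13) = 3.6056, |v| = sqrt(9) = 3
cos(theta) = u.v/(|u||v|) = -9/sqrt(117) = -0.83205
theta = acos(-0.83205) = 146.31 degrees

146.31 degrees


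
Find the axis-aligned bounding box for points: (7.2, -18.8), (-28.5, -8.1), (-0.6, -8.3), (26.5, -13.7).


x range: [-28.5, 26.5]
y range: [-18.8, -8.1]
Bounding box: (-28.5,-18.8) to (26.5,-8.1)

(-28.5,-18.8) to (26.5,-8.1)


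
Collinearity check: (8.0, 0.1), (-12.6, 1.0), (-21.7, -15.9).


Cross product: ((-12.6)-8)*((-15.9)-0.1) - (1-0.1)*((-21.7)-8)
= 356.33

No, not collinear


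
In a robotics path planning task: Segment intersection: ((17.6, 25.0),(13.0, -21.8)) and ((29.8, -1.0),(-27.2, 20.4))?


Cross products: d1=-1220.92, d2=1545.12, d3=690.56, d4=-2075.48
d1*d2 < 0 and d3*d4 < 0? yes

Yes, they intersect


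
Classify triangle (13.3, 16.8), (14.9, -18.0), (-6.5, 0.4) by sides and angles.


Side lengths squared: AB^2=1213.6, BC^2=796.52, CA^2=661
Sorted: [661, 796.52, 1213.6]
By sides: Scalene, By angles: Acute

Scalene, Acute


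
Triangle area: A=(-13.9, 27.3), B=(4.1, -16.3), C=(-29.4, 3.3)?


Area = |x_A(y_B-y_C) + x_B(y_C-y_A) + x_C(y_A-y_B)|/2
= |272.44 + (-98.4) + (-1281.84)|/2
= 1107.8/2 = 553.9

553.9


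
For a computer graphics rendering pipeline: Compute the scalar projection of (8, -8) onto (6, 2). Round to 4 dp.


u.v = 32, |v| = sqrt(40) = 6.3246
Scalar projection = u.v / |v| = 32 / sqrt(40) = 5.0596

5.0596


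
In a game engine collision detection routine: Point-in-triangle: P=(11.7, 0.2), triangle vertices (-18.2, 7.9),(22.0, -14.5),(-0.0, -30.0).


Cross products: AB x AP = 360.22, BC x BP = -483.05, CA x CP = -993.07
All same sign? no

No, outside


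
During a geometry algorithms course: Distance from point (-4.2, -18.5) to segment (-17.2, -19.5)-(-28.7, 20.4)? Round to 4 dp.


Project P onto AB: t = 0 (clamped to [0,1])
Closest point on segment: (-17.2, -19.5)
Distance: 13.0384

13.0384


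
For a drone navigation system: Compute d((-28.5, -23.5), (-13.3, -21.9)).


dx=15.2, dy=1.6
d^2 = 15.2^2 + 1.6^2 = 233.6
d = sqrt(233.6) = 15.284

15.284


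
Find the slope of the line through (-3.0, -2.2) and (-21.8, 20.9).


slope = (y2-y1)/(x2-x1) = (20.9-(-2.2))/((-21.8)-(-3)) = 23.1/(-18.8) = -1.2287

-1.2287


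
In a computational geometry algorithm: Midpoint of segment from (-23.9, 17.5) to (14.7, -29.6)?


M = (((-23.9)+14.7)/2, (17.5+(-29.6))/2)
= (-4.6, -6.05)

(-4.6, -6.05)


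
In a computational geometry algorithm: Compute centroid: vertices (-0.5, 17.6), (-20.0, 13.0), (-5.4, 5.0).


Centroid = ((x_A+x_B+x_C)/3, (y_A+y_B+y_C)/3)
= (((-0.5)+(-20)+(-5.4))/3, (17.6+13+5)/3)
= (-8.6333, 11.8667)

(-8.6333, 11.8667)


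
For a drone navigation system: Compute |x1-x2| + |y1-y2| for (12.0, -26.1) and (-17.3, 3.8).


|12-(-17.3)| + |(-26.1)-3.8| = 29.3 + 29.9 = 59.2

59.2


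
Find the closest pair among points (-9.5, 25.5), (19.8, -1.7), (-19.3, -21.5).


d(P0,P1) = 39.9791, d(P0,P2) = 48.0108, d(P1,P2) = 43.8275
Closest: P0 and P1

Closest pair: (-9.5, 25.5) and (19.8, -1.7), distance = 39.9791


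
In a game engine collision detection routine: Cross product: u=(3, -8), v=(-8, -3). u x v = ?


u x v = u_x*v_y - u_y*v_x = 3*(-3) - (-8)*(-8)
= (-9) - 64 = -73

-73


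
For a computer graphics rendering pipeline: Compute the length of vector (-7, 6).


|u| = sqrt((-7)^2 + 6^2) = sqrt(85) = 9.2195

9.2195


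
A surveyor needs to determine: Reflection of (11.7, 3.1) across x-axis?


Reflection over x-axis: (x,y) -> (x,-y)
(11.7, 3.1) -> (11.7, -3.1)

(11.7, -3.1)


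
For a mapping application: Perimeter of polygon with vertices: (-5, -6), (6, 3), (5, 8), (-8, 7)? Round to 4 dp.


Sides: (-5, -6)->(6, 3): sqrt(202) = 14.21267, (6, 3)->(5, 8): sqrt(26) = 5.09902, (5, 8)->(-8, 7): sqrt(170) = 13.038405, (-8, 7)->(-5, -6): sqrt(178) = 13.341664
Sum = 45.691759
Perimeter = 45.6918

45.6918


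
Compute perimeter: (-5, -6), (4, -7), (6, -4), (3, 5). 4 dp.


Sides: (-5, -6)->(4, -7): sqrt(82) = 9.055385, (4, -7)->(6, -4): sqrt(13) = 3.605551, (6, -4)->(3, 5): sqrt(90) = 9.486833, (3, 5)->(-5, -6): sqrt(185) = 13.601471
Sum = 35.74924
Perimeter = 35.7492

35.7492


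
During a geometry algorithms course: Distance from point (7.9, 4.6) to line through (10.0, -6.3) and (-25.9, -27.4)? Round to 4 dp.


|cross product| = 435.62
|line direction| = sqrt(1734.02) = 41.6416
Distance = 435.62/sqrt(1734.02) = 10.4612

10.4612


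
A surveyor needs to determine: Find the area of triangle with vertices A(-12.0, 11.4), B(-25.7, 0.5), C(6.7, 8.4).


Area = |x_A(y_B-y_C) + x_B(y_C-y_A) + x_C(y_A-y_B)|/2
= |94.8 + 77.1 + 73.03|/2
= 244.93/2 = 122.465

122.465


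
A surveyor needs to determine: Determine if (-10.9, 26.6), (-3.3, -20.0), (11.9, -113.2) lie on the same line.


Cross product: ((-3.3)-(-10.9))*((-113.2)-26.6) - ((-20)-26.6)*(11.9-(-10.9))
= 0

Yes, collinear


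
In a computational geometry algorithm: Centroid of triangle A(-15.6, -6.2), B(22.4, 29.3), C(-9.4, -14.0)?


Centroid = ((x_A+x_B+x_C)/3, (y_A+y_B+y_C)/3)
= (((-15.6)+22.4+(-9.4))/3, ((-6.2)+29.3+(-14))/3)
= (-0.8667, 3.0333)

(-0.8667, 3.0333)


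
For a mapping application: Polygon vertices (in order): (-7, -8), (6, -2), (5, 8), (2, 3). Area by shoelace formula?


Shoelace sum: ((-7)*(-2) - 6*(-8)) + (6*8 - 5*(-2)) + (5*3 - 2*8) + (2*(-8) - (-7)*3)
= 124
Area = |124|/2 = 62

62


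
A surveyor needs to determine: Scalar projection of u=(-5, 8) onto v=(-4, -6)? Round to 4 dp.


u.v = -28, |v| = sqrt(52) = 7.2111
Scalar projection = u.v / |v| = -28 / sqrt(52) = -3.8829

-3.8829


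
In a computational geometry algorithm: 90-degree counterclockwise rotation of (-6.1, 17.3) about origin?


90° CCW: (x,y) -> (-y, x)
(-6.1,17.3) -> (-17.3, -6.1)

(-17.3, -6.1)


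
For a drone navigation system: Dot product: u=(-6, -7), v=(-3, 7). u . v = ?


u . v = u_x*v_x + u_y*v_y = (-6)*(-3) + (-7)*7
= 18 + (-49) = -31

-31


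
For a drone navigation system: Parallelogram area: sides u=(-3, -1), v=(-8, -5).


|u x v| = |(-3)*(-5) - (-1)*(-8)|
= |15 - 8| = 7

7


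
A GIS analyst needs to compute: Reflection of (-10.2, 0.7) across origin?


Reflection over origin: (x,y) -> (-x,-y)
(-10.2, 0.7) -> (10.2, -0.7)

(10.2, -0.7)


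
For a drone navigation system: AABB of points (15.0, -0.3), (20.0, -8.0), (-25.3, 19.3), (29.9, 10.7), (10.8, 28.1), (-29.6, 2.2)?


x range: [-29.6, 29.9]
y range: [-8, 28.1]
Bounding box: (-29.6,-8) to (29.9,28.1)

(-29.6,-8) to (29.9,28.1)


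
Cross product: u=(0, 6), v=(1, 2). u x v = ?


u x v = u_x*v_y - u_y*v_x = 0*2 - 6*1
= 0 - 6 = -6

-6


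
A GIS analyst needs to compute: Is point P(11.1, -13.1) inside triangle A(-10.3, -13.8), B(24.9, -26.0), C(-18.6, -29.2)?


Cross products: AB x AP = 285.72, BC x BP = -605.31, CA x CP = -323.75
All same sign? no

No, outside


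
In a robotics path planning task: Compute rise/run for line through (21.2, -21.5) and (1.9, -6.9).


slope = (y2-y1)/(x2-x1) = ((-6.9)-(-21.5))/(1.9-21.2) = 14.6/(-19.3) = -0.7565

-0.7565


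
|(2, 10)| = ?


|u| = sqrt(2^2 + 10^2) = sqrt(104) = 10.198

10.198


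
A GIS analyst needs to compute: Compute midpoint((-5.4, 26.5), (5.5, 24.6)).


M = (((-5.4)+5.5)/2, (26.5+24.6)/2)
= (0.05, 25.55)

(0.05, 25.55)


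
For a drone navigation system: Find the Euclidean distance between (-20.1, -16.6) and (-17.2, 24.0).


dx=2.9, dy=40.6
d^2 = 2.9^2 + 40.6^2 = 1656.77
d = sqrt(1656.77) = 40.7034

40.7034


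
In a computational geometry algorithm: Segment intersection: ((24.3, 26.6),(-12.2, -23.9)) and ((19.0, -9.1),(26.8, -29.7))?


Cross products: d1=387.64, d2=-758.16, d3=1035.4, d4=2181.2
d1*d2 < 0 and d3*d4 < 0? no

No, they don't intersect


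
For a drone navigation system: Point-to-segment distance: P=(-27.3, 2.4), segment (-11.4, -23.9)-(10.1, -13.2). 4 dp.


Project P onto AB: t = 0 (clamped to [0,1])
Closest point on segment: (-11.4, -23.9)
Distance: 30.7327

30.7327


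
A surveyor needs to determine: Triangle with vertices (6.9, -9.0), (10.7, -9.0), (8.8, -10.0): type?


Side lengths squared: AB^2=14.44, BC^2=4.61, CA^2=4.61
Sorted: [4.61, 4.61, 14.44]
By sides: Isosceles, By angles: Obtuse

Isosceles, Obtuse


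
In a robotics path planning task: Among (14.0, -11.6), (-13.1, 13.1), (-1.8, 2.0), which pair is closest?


d(P0,P1) = 36.6674, d(P0,P2) = 20.8471, d(P1,P2) = 15.8398
Closest: P1 and P2

Closest pair: (-13.1, 13.1) and (-1.8, 2.0), distance = 15.8398


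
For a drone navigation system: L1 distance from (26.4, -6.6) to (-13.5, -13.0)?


|26.4-(-13.5)| + |(-6.6)-(-13)| = 39.9 + 6.4 = 46.3

46.3


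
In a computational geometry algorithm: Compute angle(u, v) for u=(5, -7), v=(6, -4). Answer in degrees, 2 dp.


u.v = 58, |u| = sqrt(74) = 8.6023, |v| = sqrt(52) = 7.2111
cos(theta) = u.v/(|u||v|) = 58/sqrt(3848) = 0.934998
theta = acos(0.934998) = 20.77 degrees

20.77 degrees


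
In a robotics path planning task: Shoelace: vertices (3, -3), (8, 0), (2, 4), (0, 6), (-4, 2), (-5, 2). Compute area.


Shoelace sum: (3*0 - 8*(-3)) + (8*4 - 2*0) + (2*6 - 0*4) + (0*2 - (-4)*6) + ((-4)*2 - (-5)*2) + ((-5)*(-3) - 3*2)
= 103
Area = |103|/2 = 51.5

51.5


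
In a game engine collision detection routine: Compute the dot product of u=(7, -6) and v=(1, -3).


u . v = u_x*v_x + u_y*v_y = 7*1 + (-6)*(-3)
= 7 + 18 = 25

25


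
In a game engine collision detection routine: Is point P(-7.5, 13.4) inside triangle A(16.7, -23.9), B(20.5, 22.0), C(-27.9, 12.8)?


Cross products: AB x AP = 1252.52, BC x BP = 158.64, CA x CP = 775.44
All same sign? yes

Yes, inside


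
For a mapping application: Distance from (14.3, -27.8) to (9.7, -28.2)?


dx=-4.6, dy=-0.4
d^2 = (-4.6)^2 + (-0.4)^2 = 21.32
d = sqrt(21.32) = 4.6174

4.6174


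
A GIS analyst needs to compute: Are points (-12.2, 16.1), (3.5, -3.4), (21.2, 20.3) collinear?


Cross product: (3.5-(-12.2))*(20.3-16.1) - ((-3.4)-16.1)*(21.2-(-12.2))
= 717.24

No, not collinear


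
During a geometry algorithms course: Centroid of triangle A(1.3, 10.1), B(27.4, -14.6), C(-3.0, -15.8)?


Centroid = ((x_A+x_B+x_C)/3, (y_A+y_B+y_C)/3)
= ((1.3+27.4+(-3))/3, (10.1+(-14.6)+(-15.8))/3)
= (8.5667, -6.7667)

(8.5667, -6.7667)


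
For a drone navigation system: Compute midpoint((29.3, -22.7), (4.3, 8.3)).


M = ((29.3+4.3)/2, ((-22.7)+8.3)/2)
= (16.8, -7.2)

(16.8, -7.2)


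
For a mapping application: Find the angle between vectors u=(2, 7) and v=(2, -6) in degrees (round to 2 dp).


u.v = -38, |u| = sqrt(53) = 7.2801, |v| = sqrt(40) = 6.3246
cos(theta) = u.v/(|u||v|) = -38/sqrt(2120) = -0.825307
theta = acos(-0.825307) = 145.62 degrees

145.62 degrees


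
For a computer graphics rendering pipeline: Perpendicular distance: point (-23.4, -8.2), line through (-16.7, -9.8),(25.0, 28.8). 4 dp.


|cross product| = 325.34
|line direction| = sqrt(3228.85) = 56.823
Distance = 325.34/sqrt(3228.85) = 5.7255

5.7255


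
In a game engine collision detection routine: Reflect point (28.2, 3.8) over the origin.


Reflection over origin: (x,y) -> (-x,-y)
(28.2, 3.8) -> (-28.2, -3.8)

(-28.2, -3.8)


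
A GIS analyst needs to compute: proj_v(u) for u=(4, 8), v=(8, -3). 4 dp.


u.v = 8, |v| = sqrt(73) = 8.544
Scalar projection = u.v / |v| = 8 / sqrt(73) = 0.9363

0.9363


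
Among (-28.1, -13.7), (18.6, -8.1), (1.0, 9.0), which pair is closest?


d(P0,P1) = 47.0346, d(P0,P2) = 36.9066, d(P1,P2) = 24.5392
Closest: P1 and P2

Closest pair: (18.6, -8.1) and (1.0, 9.0), distance = 24.5392


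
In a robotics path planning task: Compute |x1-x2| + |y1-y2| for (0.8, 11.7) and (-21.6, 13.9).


|0.8-(-21.6)| + |11.7-13.9| = 22.4 + 2.2 = 24.6

24.6


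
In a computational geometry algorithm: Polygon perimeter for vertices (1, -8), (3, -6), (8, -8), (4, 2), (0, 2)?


Sides: (1, -8)->(3, -6): sqrt(8) = 2.828427, (3, -6)->(8, -8): sqrt(29) = 5.385165, (8, -8)->(4, 2): sqrt(116) = 10.77033, (4, 2)->(0, 2): sqrt(16) = 4, (0, 2)->(1, -8): sqrt(101) = 10.049876
Sum = 33.033798
Perimeter = 33.0338

33.0338


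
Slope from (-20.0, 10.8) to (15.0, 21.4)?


slope = (y2-y1)/(x2-x1) = (21.4-10.8)/(15-(-20)) = 10.6/35 = 0.3029

0.3029


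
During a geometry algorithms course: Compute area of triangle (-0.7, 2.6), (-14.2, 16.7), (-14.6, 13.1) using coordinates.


Area = |x_A(y_B-y_C) + x_B(y_C-y_A) + x_C(y_A-y_B)|/2
= |(-2.52) + (-149.1) + 205.86|/2
= 54.24/2 = 27.12

27.12


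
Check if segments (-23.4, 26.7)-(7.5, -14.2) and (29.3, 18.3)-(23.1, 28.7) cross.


Cross products: d1=496, d2=428.22, d3=1895.87, d4=1963.65
d1*d2 < 0 and d3*d4 < 0? no

No, they don't intersect


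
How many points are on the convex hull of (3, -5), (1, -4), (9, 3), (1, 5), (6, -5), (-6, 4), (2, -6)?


Convex hull vertices (CCW): (-6, 4), (2, -6), (6, -5), (9, 3), (1, 5)
Count = 5

5


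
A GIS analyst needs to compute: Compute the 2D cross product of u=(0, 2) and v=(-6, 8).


u x v = u_x*v_y - u_y*v_x = 0*8 - 2*(-6)
= 0 - (-12) = 12

12


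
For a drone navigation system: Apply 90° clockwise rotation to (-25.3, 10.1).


90° CW: (x,y) -> (y, -x)
(-25.3,10.1) -> (10.1, 25.3)

(10.1, 25.3)


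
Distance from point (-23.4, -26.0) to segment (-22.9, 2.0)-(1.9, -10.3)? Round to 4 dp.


Project P onto AB: t = 0.4332 (clamped to [0,1])
Closest point on segment: (-12.1558, -3.3288)
Distance: 25.3064

25.3064


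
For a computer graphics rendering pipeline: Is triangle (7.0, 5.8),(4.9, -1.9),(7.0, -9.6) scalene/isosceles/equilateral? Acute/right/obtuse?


Side lengths squared: AB^2=63.7, BC^2=63.7, CA^2=237.16
Sorted: [63.7, 63.7, 237.16]
By sides: Isosceles, By angles: Obtuse

Isosceles, Obtuse


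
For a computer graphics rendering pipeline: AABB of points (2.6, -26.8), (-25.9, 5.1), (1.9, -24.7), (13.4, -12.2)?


x range: [-25.9, 13.4]
y range: [-26.8, 5.1]
Bounding box: (-25.9,-26.8) to (13.4,5.1)

(-25.9,-26.8) to (13.4,5.1)


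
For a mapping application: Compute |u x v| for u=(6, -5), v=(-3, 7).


|u x v| = |6*7 - (-5)*(-3)|
= |42 - 15| = 27

27


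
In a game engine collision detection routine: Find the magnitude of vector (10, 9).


|u| = sqrt(10^2 + 9^2) = sqrt(181) = 13.4536

13.4536


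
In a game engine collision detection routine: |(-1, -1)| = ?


|u| = sqrt((-1)^2 + (-1)^2) = sqrt(2) = 1.4142

1.4142


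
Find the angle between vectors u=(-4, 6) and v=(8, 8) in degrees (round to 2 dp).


u.v = 16, |u| = sqrt(52) = 7.2111, |v| = sqrt(128) = 11.3137
cos(theta) = u.v/(|u||v|) = 16/sqrt(6656) = 0.196116
theta = acos(0.196116) = 78.69 degrees

78.69 degrees


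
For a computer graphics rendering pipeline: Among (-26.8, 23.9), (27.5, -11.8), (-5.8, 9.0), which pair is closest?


d(P0,P1) = 64.9845, d(P0,P2) = 25.749, d(P1,P2) = 39.2623
Closest: P0 and P2

Closest pair: (-26.8, 23.9) and (-5.8, 9.0), distance = 25.749


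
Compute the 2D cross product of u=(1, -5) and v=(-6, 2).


u x v = u_x*v_y - u_y*v_x = 1*2 - (-5)*(-6)
= 2 - 30 = -28

-28


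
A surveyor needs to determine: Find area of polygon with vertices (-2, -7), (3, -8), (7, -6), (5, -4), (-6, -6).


Shoelace sum: ((-2)*(-8) - 3*(-7)) + (3*(-6) - 7*(-8)) + (7*(-4) - 5*(-6)) + (5*(-6) - (-6)*(-4)) + ((-6)*(-7) - (-2)*(-6))
= 53
Area = |53|/2 = 26.5

26.5


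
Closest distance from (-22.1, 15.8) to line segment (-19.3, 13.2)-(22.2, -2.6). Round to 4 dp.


Project P onto AB: t = 0 (clamped to [0,1])
Closest point on segment: (-19.3, 13.2)
Distance: 3.821

3.821


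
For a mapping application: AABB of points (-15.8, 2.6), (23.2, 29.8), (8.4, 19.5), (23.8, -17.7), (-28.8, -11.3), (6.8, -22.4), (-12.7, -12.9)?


x range: [-28.8, 23.8]
y range: [-22.4, 29.8]
Bounding box: (-28.8,-22.4) to (23.8,29.8)

(-28.8,-22.4) to (23.8,29.8)


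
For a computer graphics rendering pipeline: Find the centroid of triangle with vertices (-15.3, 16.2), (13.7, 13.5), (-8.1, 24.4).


Centroid = ((x_A+x_B+x_C)/3, (y_A+y_B+y_C)/3)
= (((-15.3)+13.7+(-8.1))/3, (16.2+13.5+24.4)/3)
= (-3.2333, 18.0333)

(-3.2333, 18.0333)


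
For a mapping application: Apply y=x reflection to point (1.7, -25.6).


Reflection over y=x: (x,y) -> (y,x)
(1.7, -25.6) -> (-25.6, 1.7)

(-25.6, 1.7)


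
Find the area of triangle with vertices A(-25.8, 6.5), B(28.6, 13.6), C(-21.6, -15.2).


Area = |x_A(y_B-y_C) + x_B(y_C-y_A) + x_C(y_A-y_B)|/2
= |(-743.04) + (-620.62) + 153.36|/2
= 1210.3/2 = 605.15

605.15


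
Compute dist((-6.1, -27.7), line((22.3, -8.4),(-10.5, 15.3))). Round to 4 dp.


|cross product| = 1306.12
|line direction| = sqrt(1637.53) = 40.4664
Distance = 1306.12/sqrt(1637.53) = 32.2766

32.2766


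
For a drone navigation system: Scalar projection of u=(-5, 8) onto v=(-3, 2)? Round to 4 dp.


u.v = 31, |v| = sqrt(13) = 3.6056
Scalar projection = u.v / |v| = 31 / sqrt(13) = 8.5979

8.5979


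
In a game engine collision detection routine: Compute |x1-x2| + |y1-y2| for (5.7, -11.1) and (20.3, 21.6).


|5.7-20.3| + |(-11.1)-21.6| = 14.6 + 32.7 = 47.3

47.3


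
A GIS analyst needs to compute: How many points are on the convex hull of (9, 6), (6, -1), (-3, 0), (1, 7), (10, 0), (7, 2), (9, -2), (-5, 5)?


Convex hull vertices (CCW): (-5, 5), (-3, 0), (9, -2), (10, 0), (9, 6), (1, 7)
Count = 6

6


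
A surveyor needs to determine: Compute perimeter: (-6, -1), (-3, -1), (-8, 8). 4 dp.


Sides: (-6, -1)->(-3, -1): sqrt(9) = 3, (-3, -1)->(-8, 8): sqrt(106) = 10.29563, (-8, 8)->(-6, -1): sqrt(85) = 9.219544
Sum = 22.515174
Perimeter = 22.5152

22.5152


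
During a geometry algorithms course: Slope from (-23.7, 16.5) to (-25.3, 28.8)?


slope = (y2-y1)/(x2-x1) = (28.8-16.5)/((-25.3)-(-23.7)) = 12.3/(-1.6) = -7.6875

-7.6875


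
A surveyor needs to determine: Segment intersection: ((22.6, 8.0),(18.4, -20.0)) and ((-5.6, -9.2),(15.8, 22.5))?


Cross products: d1=-525.86, d2=-991.92, d3=-717.36, d4=-251.3
d1*d2 < 0 and d3*d4 < 0? no

No, they don't intersect


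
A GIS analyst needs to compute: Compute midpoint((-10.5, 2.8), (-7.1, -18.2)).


M = (((-10.5)+(-7.1))/2, (2.8+(-18.2))/2)
= (-8.8, -7.7)

(-8.8, -7.7)


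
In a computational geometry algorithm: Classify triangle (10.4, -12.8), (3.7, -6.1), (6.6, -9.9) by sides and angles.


Side lengths squared: AB^2=89.78, BC^2=22.85, CA^2=22.85
Sorted: [22.85, 22.85, 89.78]
By sides: Isosceles, By angles: Obtuse

Isosceles, Obtuse


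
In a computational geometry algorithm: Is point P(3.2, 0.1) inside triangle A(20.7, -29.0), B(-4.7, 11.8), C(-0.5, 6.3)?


Cross products: AB x AP = -25.14, BC x BP = -5.69, CA x CP = -0.83
All same sign? yes

Yes, inside


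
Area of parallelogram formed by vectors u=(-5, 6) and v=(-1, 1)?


|u x v| = |(-5)*1 - 6*(-1)|
= |(-5) - (-6)| = 1

1


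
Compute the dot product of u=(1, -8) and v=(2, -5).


u . v = u_x*v_x + u_y*v_y = 1*2 + (-8)*(-5)
= 2 + 40 = 42

42


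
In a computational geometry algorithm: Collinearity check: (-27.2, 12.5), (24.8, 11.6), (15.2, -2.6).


Cross product: (24.8-(-27.2))*((-2.6)-12.5) - (11.6-12.5)*(15.2-(-27.2))
= -747.04

No, not collinear


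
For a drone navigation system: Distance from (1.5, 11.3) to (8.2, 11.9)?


dx=6.7, dy=0.6
d^2 = 6.7^2 + 0.6^2 = 45.25
d = sqrt(45.25) = 6.7268

6.7268


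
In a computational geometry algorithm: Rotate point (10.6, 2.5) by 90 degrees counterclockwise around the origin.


90° CCW: (x,y) -> (-y, x)
(10.6,2.5) -> (-2.5, 10.6)

(-2.5, 10.6)


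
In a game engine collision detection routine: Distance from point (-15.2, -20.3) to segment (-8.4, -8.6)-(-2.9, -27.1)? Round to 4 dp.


Project P onto AB: t = 0.4807 (clamped to [0,1])
Closest point on segment: (-5.7563, -17.4924)
Distance: 9.8522

9.8522


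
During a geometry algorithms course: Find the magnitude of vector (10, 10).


|u| = sqrt(10^2 + 10^2) = sqrt(200) = 14.1421

14.1421


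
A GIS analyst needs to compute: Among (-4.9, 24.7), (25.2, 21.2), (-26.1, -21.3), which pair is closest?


d(P0,P1) = 30.3028, d(P0,P2) = 50.6502, d(P1,P2) = 66.6179
Closest: P0 and P1

Closest pair: (-4.9, 24.7) and (25.2, 21.2), distance = 30.3028


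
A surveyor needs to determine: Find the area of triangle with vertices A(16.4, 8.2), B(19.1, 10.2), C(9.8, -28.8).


Area = |x_A(y_B-y_C) + x_B(y_C-y_A) + x_C(y_A-y_B)|/2
= |639.6 + (-706.7) + (-19.6)|/2
= 86.7/2 = 43.35

43.35


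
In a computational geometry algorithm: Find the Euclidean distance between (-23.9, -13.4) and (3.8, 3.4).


dx=27.7, dy=16.8
d^2 = 27.7^2 + 16.8^2 = 1049.53
d = sqrt(1049.53) = 32.3965

32.3965
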